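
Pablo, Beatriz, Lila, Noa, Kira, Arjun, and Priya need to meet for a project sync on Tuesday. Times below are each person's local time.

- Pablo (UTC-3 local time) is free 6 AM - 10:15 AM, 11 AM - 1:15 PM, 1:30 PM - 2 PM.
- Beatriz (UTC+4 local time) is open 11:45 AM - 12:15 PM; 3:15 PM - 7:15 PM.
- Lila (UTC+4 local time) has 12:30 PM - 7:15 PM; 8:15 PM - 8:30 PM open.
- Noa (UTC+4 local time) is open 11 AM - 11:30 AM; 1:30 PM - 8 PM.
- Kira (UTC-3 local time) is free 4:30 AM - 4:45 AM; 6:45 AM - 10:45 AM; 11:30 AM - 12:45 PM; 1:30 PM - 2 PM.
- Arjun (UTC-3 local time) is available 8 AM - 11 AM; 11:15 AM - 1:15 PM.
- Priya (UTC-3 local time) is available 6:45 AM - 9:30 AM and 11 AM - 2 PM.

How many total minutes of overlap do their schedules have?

Pablo in UTC: 09:00-13:15, 14:00-16:15, 16:30-17:00 (add 3h to convert from UTC-3).
Beatriz in UTC: 07:45-08:15, 11:15-15:15 (subtract 4h to convert from UTC+4).
Lila in UTC: 08:30-15:15, 16:15-16:30 (subtract 4h to convert from UTC+4).
Noa in UTC: 07:00-07:30, 09:30-16:00 (subtract 4h to convert from UTC+4).
Kira in UTC: 07:30-07:45, 09:45-13:45, 14:30-15:45, 16:30-17:00 (add 3h to convert from UTC-3).
Arjun in UTC: 11:00-14:00, 14:15-16:15 (add 3h to convert from UTC-3).
Priya in UTC: 09:45-12:30, 14:00-17:00 (add 3h to convert from UTC-3).
Pablo ∩ Beatriz: 11:15-13:15, 14:00-15:15.
Pablo ∩ Beatriz ∩ Lila: 11:15-13:15, 14:00-15:15.
Pablo ∩ Beatriz ∩ Lila ∩ Noa: 11:15-13:15, 14:00-15:15.
Pablo ∩ Beatriz ∩ Lila ∩ Noa ∩ Kira: 11:15-13:15, 14:30-15:15.
Pablo ∩ Beatriz ∩ Lila ∩ Noa ∩ Kira ∩ Arjun: 11:15-13:15, 14:30-15:15.
Pablo ∩ Beatriz ∩ Lila ∩ Noa ∩ Kira ∩ Arjun ∩ Priya: 11:15-12:30, 14:30-15:15.
So the common availability across everyone is 11:15-12:30, 14:30-15:15.
Summing the common windows: 75 + 45 = 120 minutes.

120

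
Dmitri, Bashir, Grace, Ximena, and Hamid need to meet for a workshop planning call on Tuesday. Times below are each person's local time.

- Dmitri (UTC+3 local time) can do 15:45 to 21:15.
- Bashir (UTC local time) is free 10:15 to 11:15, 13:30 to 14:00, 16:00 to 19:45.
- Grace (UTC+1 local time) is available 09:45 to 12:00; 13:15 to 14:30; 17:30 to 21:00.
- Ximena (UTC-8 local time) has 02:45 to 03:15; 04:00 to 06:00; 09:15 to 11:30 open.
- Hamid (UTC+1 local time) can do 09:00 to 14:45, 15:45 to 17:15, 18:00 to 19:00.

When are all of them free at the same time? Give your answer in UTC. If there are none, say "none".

17:15-18:00

Dmitri in UTC: 12:45-18:15 (subtract 3h to convert from UTC+3).
Bashir in UTC: 10:15-11:15, 13:30-14:00, 16:00-19:45.
Grace in UTC: 08:45-11:00, 12:15-13:30, 16:30-20:00 (subtract 1h to convert from UTC+1).
Ximena in UTC: 10:45-11:15, 12:00-14:00, 17:15-19:30 (add 8h to convert from UTC-8).
Hamid in UTC: 08:00-13:45, 14:45-16:15, 17:00-18:00 (subtract 1h to convert from UTC+1).
Dmitri ∩ Bashir: 13:30-14:00, 16:00-18:15.
Dmitri ∩ Bashir ∩ Grace: 16:30-18:15.
Dmitri ∩ Bashir ∩ Grace ∩ Ximena: 17:15-18:15.
Dmitri ∩ Bashir ∩ Grace ∩ Ximena ∩ Hamid: 17:15-18:00.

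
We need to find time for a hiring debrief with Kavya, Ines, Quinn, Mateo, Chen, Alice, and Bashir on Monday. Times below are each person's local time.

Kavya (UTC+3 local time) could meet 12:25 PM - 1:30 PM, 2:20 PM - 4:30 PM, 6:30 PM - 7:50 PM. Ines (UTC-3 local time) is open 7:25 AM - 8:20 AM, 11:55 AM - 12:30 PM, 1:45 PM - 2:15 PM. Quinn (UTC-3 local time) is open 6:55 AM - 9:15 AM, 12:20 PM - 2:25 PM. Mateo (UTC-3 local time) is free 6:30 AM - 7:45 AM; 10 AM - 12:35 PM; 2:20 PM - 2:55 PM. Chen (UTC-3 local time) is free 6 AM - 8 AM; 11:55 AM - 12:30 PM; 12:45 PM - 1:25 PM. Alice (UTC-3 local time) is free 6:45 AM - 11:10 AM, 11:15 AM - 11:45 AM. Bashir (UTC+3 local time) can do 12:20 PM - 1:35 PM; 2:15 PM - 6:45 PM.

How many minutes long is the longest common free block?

Kavya in UTC: 09:25-10:30, 11:20-13:30, 15:30-16:50 (subtract 3h to convert from UTC+3).
Ines in UTC: 10:25-11:20, 14:55-15:30, 16:45-17:15 (add 3h to convert from UTC-3).
Quinn in UTC: 09:55-12:15, 15:20-17:25 (add 3h to convert from UTC-3).
Mateo in UTC: 09:30-10:45, 13:00-15:35, 17:20-17:55 (add 3h to convert from UTC-3).
Chen in UTC: 09:00-11:00, 14:55-15:30, 15:45-16:25 (add 3h to convert from UTC-3).
Alice in UTC: 09:45-14:10, 14:15-14:45 (add 3h to convert from UTC-3).
Bashir in UTC: 09:20-10:35, 11:15-15:45 (subtract 3h to convert from UTC+3).
Kavya ∩ Ines: 10:25-10:30, 16:45-16:50.
Kavya ∩ Ines ∩ Quinn: 10:25-10:30, 16:45-16:50.
Kavya ∩ Ines ∩ Quinn ∩ Mateo: 10:25-10:30.
Kavya ∩ Ines ∩ Quinn ∩ Mateo ∩ Chen: 10:25-10:30.
Kavya ∩ Ines ∩ Quinn ∩ Mateo ∩ Chen ∩ Alice: 10:25-10:30.
Kavya ∩ Ines ∩ Quinn ∩ Mateo ∩ Chen ∩ Alice ∩ Bashir: 10:25-10:30.
Those are the intersection windows.
The longest is 10:25-10:30 at 5 minutes.

5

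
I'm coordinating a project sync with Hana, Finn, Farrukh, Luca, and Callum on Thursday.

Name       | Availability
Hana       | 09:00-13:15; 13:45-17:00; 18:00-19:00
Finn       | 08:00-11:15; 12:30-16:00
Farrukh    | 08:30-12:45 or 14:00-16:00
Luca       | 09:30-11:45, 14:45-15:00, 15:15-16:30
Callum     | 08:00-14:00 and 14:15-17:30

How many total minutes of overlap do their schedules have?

165

Hana ∩ Finn: 09:00-11:15, 12:30-13:15, 13:45-16:00.
Hana ∩ Finn ∩ Farrukh: 09:00-11:15, 12:30-12:45, 14:00-16:00.
Hana ∩ Finn ∩ Farrukh ∩ Luca: 09:30-11:15, 14:45-15:00, 15:15-16:00.
Hana ∩ Finn ∩ Farrukh ∩ Luca ∩ Callum: 09:30-11:15, 14:45-15:00, 15:15-16:00.
Summing the common windows: 105 + 15 + 45 = 165 minutes.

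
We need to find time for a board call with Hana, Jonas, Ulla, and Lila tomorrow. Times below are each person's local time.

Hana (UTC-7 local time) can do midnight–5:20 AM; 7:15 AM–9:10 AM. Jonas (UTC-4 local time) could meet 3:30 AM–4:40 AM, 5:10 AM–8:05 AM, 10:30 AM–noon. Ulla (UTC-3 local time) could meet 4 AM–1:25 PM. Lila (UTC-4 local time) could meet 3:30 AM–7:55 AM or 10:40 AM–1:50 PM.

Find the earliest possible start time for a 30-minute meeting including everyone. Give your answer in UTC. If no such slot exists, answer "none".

Hana in UTC: 07:00-12:20, 14:15-16:10 (add 7h to convert from UTC-7).
Jonas in UTC: 07:30-08:40, 09:10-12:05, 14:30-16:00 (add 4h to convert from UTC-4).
Ulla in UTC: 07:00-16:25 (add 3h to convert from UTC-3).
Lila in UTC: 07:30-11:55, 14:40-17:50 (add 4h to convert from UTC-4).
Hana ∩ Jonas: 07:30-08:40, 09:10-12:05, 14:30-16:00.
Hana ∩ Jonas ∩ Ulla: 07:30-08:40, 09:10-12:05, 14:30-16:00.
Hana ∩ Jonas ∩ Ulla ∩ Lila: 07:30-08:40, 09:10-11:55, 14:40-16:00.
The first common window of at least 30 minutes is 07:30-08:40, so the earliest start is 07:30.

07:30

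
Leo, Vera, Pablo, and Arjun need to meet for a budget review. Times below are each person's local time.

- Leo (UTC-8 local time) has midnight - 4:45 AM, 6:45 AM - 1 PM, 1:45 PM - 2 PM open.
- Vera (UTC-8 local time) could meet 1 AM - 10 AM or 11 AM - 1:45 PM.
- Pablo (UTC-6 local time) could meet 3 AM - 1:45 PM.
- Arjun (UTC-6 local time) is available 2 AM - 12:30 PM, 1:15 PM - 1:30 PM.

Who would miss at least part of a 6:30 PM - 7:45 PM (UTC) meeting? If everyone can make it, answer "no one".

Arjun, Vera

Leo in UTC: 08:00-12:45, 14:45-21:00, 21:45-22:00 (add 8h to convert from UTC-8).
Vera in UTC: 09:00-18:00, 19:00-21:45 (add 8h to convert from UTC-8).
Pablo in UTC: 09:00-19:45 (add 6h to convert from UTC-6).
Arjun in UTC: 08:00-18:30, 19:15-19:30 (add 6h to convert from UTC-6).
Leo: free for 18:30-19:45. Vera: not fully free for 18:30-19:45. Pablo: free for 18:30-19:45. Arjun: not fully free for 18:30-19:45.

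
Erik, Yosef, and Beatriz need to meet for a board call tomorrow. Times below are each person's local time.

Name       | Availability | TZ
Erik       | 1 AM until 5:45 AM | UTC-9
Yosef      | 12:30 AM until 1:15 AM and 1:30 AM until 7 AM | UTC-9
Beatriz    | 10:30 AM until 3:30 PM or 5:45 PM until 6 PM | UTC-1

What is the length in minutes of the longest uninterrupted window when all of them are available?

Erik in UTC: 10:00-14:45 (add 9h to convert from UTC-9).
Yosef in UTC: 09:30-10:15, 10:30-16:00 (add 9h to convert from UTC-9).
Beatriz in UTC: 11:30-16:30, 18:45-19:00 (add 1h to convert from UTC-1).
Erik ∩ Yosef: 10:00-10:15, 10:30-14:45.
Erik ∩ Yosef ∩ Beatriz: 11:30-14:45.
The longest is 11:30-14:45 at 195 minutes.

195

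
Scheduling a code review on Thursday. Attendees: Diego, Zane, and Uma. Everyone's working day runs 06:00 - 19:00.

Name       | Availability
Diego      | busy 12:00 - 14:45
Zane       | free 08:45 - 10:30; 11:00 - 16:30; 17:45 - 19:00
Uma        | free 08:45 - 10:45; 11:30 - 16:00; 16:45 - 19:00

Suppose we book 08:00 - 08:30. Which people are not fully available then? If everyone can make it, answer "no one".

Diego free: 06:00-12:00, 14:45-19:00 (invert busy blocks within the working day).
Zane free: 08:45-10:30, 11:00-16:30, 17:45-19:00.
Uma free: 08:45-10:45, 11:30-16:00, 16:45-19:00.
Diego: free for 08:00-08:30. Zane: not fully free for 08:00-08:30. Uma: not fully free for 08:00-08:30.

Uma, Zane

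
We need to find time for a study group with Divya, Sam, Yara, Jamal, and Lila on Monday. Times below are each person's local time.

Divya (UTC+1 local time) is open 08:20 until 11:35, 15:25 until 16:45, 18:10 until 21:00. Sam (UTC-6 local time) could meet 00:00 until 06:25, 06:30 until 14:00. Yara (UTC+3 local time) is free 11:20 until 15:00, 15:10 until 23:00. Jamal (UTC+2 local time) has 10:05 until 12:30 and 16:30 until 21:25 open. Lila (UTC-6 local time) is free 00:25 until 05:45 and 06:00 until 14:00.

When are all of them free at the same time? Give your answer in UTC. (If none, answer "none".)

Divya in UTC: 07:20-10:35, 14:25-15:45, 17:10-20:00 (subtract 1h to convert from UTC+1).
Sam in UTC: 06:00-12:25, 12:30-20:00 (add 6h to convert from UTC-6).
Yara in UTC: 08:20-12:00, 12:10-20:00 (subtract 3h to convert from UTC+3).
Jamal in UTC: 08:05-10:30, 14:30-19:25 (subtract 2h to convert from UTC+2).
Lila in UTC: 06:25-11:45, 12:00-20:00 (add 6h to convert from UTC-6).
Divya ∩ Sam: 07:20-10:35, 14:25-15:45, 17:10-20:00.
Divya ∩ Sam ∩ Yara: 08:20-10:35, 14:25-15:45, 17:10-20:00.
Divya ∩ Sam ∩ Yara ∩ Jamal: 08:20-10:30, 14:30-15:45, 17:10-19:25.
Divya ∩ Sam ∩ Yara ∩ Jamal ∩ Lila: 08:20-10:30, 14:30-15:45, 17:10-19:25.
Those are the intersection windows.

08:20-10:30, 14:30-15:45, 17:10-19:25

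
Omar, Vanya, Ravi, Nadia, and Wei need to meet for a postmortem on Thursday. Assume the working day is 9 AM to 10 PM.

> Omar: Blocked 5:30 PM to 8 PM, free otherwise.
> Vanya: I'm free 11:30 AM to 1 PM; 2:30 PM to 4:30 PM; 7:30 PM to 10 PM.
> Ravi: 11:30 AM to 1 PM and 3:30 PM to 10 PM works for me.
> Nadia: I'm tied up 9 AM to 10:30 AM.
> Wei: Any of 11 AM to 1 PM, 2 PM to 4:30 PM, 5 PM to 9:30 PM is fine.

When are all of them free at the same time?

Omar free: 09:00-17:30, 20:00-22:00 (invert busy blocks within the working day).
Vanya free: 11:30-13:00, 14:30-16:30, 19:30-22:00.
Ravi free: 11:30-13:00, 15:30-22:00.
Nadia free: 10:30-22:00 (invert busy blocks within the working day).
Wei free: 11:00-13:00, 14:00-16:30, 17:00-21:30.
Omar ∩ Vanya: 11:30-13:00, 14:30-16:30, 20:00-22:00.
Omar ∩ Vanya ∩ Ravi: 11:30-13:00, 15:30-16:30, 20:00-22:00.
Omar ∩ Vanya ∩ Ravi ∩ Nadia: 11:30-13:00, 15:30-16:30, 20:00-22:00.
Omar ∩ Vanya ∩ Ravi ∩ Nadia ∩ Wei: 11:30-13:00, 15:30-16:30, 20:00-21:30.
Those are the intersection windows.

11:30-13:00, 15:30-16:30, 20:00-21:30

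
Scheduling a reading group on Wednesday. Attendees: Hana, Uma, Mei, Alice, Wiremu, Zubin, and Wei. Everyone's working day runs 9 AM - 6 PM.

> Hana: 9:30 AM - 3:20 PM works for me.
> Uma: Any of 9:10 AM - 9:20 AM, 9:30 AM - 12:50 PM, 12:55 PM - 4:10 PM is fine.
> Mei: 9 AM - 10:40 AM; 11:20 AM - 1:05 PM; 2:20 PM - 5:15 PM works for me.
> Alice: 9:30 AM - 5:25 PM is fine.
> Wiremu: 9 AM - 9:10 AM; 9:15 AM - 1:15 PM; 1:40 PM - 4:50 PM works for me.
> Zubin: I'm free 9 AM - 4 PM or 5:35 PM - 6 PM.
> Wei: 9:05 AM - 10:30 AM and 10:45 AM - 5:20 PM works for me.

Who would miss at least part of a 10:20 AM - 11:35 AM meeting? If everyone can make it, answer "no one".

Mei, Wei

Hana: free for 10:20-11:35. Uma: free for 10:20-11:35. Mei: not fully free for 10:20-11:35. Alice: free for 10:20-11:35. Wiremu: free for 10:20-11:35. Zubin: free for 10:20-11:35. Wei: not fully free for 10:20-11:35.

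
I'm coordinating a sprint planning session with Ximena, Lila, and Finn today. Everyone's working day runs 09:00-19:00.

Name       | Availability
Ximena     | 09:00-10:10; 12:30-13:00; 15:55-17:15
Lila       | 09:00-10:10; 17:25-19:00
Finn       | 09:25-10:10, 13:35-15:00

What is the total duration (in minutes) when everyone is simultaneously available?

Ximena ∩ Lila: 09:00-10:10.
Ximena ∩ Lila ∩ Finn: 09:25-10:10.
So the common availability across everyone is 09:25-10:10.
That's a single block of 45 minutes.

45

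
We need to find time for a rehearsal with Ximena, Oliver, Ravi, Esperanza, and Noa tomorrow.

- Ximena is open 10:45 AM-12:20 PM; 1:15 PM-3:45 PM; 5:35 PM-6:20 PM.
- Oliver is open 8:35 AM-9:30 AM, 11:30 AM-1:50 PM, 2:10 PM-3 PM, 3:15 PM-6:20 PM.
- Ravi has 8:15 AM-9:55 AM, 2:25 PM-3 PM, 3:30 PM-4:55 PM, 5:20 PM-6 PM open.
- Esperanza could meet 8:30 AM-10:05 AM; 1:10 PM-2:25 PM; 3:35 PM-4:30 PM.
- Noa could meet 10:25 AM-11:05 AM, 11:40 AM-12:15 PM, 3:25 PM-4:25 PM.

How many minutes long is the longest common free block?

10

Ximena ∩ Oliver: 11:30-12:20, 13:15-13:50, 14:10-15:00, 15:15-15:45, 17:35-18:20.
Ximena ∩ Oliver ∩ Ravi: 14:25-15:00, 15:30-15:45, 17:35-18:00.
Ximena ∩ Oliver ∩ Ravi ∩ Esperanza: 15:35-15:45.
Ximena ∩ Oliver ∩ Ravi ∩ Esperanza ∩ Noa: 15:35-15:45.
The longest is 15:35-15:45 at 10 minutes.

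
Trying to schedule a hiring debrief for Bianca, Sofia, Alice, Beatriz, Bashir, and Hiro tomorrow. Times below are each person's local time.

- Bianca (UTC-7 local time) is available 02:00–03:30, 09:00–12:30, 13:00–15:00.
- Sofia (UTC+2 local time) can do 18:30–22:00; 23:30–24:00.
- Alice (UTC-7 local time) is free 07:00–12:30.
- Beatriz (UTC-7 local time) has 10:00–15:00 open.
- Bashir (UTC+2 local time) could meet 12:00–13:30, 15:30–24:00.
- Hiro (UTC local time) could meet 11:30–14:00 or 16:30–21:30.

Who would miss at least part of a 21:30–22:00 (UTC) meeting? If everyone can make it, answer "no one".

Bianca in UTC: 09:00-10:30, 16:00-19:30, 20:00-22:00 (add 7h to convert from UTC-7).
Sofia in UTC: 16:30-20:00, 21:30-22:00 (subtract 2h to convert from UTC+2).
Alice in UTC: 14:00-19:30 (add 7h to convert from UTC-7).
Beatriz in UTC: 17:00-22:00 (add 7h to convert from UTC-7).
Bashir in UTC: 10:00-11:30, 13:30-22:00 (subtract 2h to convert from UTC+2).
Hiro in UTC: 11:30-14:00, 16:30-21:30.
Bianca: free for 21:30-22:00. Sofia: free for 21:30-22:00. Alice: not fully free for 21:30-22:00. Beatriz: free for 21:30-22:00. Bashir: free for 21:30-22:00. Hiro: not fully free for 21:30-22:00.

Alice, Hiro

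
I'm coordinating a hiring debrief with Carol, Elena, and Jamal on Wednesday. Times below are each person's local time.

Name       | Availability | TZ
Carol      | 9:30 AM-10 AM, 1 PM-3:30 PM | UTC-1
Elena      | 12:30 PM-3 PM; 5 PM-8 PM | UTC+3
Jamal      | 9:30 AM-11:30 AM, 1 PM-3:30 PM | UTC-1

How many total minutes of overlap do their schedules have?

180

Carol in UTC: 10:30-11:00, 14:00-16:30 (add 1h to convert from UTC-1).
Elena in UTC: 09:30-12:00, 14:00-17:00 (subtract 3h to convert from UTC+3).
Jamal in UTC: 10:30-12:30, 14:00-16:30 (add 1h to convert from UTC-1).
Carol ∩ Elena: 10:30-11:00, 14:00-16:30.
Carol ∩ Elena ∩ Jamal: 10:30-11:00, 14:00-16:30.
Summing the common windows: 30 + 150 = 180 minutes.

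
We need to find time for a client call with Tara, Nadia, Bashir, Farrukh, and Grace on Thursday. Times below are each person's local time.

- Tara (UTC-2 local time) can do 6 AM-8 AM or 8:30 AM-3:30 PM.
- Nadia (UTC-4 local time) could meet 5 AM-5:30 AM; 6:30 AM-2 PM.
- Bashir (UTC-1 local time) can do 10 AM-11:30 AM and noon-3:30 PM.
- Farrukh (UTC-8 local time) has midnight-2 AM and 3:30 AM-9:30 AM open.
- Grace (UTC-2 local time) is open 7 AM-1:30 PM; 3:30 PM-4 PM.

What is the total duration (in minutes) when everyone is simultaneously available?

Tara in UTC: 08:00-10:00, 10:30-17:30 (add 2h to convert from UTC-2).
Nadia in UTC: 09:00-09:30, 10:30-18:00 (add 4h to convert from UTC-4).
Bashir in UTC: 11:00-12:30, 13:00-16:30 (add 1h to convert from UTC-1).
Farrukh in UTC: 08:00-10:00, 11:30-17:30 (add 8h to convert from UTC-8).
Grace in UTC: 09:00-15:30, 17:30-18:00 (add 2h to convert from UTC-2).
Tara ∩ Nadia: 09:00-09:30, 10:30-17:30.
Tara ∩ Nadia ∩ Bashir: 11:00-12:30, 13:00-16:30.
Tara ∩ Nadia ∩ Bashir ∩ Farrukh: 11:30-12:30, 13:00-16:30.
Tara ∩ Nadia ∩ Bashir ∩ Farrukh ∩ Grace: 11:30-12:30, 13:00-15:30.
So the common availability across everyone is 11:30-12:30, 13:00-15:30.
Summing the common windows: 60 + 150 = 210 minutes.

210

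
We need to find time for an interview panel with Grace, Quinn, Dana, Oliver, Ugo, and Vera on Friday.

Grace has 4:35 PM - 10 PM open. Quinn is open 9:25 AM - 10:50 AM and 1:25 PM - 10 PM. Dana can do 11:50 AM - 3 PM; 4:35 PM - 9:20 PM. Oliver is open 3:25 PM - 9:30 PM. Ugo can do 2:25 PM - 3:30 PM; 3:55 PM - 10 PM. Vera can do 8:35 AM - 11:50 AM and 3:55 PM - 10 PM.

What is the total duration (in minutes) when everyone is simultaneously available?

Grace ∩ Quinn: 16:35-22:00.
Grace ∩ Quinn ∩ Dana: 16:35-21:20.
Grace ∩ Quinn ∩ Dana ∩ Oliver: 16:35-21:20.
Grace ∩ Quinn ∩ Dana ∩ Oliver ∩ Ugo: 16:35-21:20.
Grace ∩ Quinn ∩ Dana ∩ Oliver ∩ Ugo ∩ Vera: 16:35-21:20.
So the common availability across everyone is 16:35-21:20.
That's a single block of 285 minutes.

285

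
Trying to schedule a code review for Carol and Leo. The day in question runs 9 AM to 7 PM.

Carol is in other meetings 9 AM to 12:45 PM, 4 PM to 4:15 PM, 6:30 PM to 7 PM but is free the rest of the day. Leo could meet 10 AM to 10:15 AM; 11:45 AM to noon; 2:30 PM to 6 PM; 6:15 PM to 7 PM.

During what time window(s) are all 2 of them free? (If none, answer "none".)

14:30-16:00, 16:15-18:00, 18:15-18:30

Carol free: 12:45-16:00, 16:15-18:30 (invert busy blocks within the working day).
Leo free: 10:00-10:15, 11:45-12:00, 14:30-18:00, 18:15-19:00.
Carol ∩ Leo: 14:30-16:00, 16:15-18:00, 18:15-18:30.
So the common availability across everyone is 14:30-16:00, 16:15-18:00, 18:15-18:30.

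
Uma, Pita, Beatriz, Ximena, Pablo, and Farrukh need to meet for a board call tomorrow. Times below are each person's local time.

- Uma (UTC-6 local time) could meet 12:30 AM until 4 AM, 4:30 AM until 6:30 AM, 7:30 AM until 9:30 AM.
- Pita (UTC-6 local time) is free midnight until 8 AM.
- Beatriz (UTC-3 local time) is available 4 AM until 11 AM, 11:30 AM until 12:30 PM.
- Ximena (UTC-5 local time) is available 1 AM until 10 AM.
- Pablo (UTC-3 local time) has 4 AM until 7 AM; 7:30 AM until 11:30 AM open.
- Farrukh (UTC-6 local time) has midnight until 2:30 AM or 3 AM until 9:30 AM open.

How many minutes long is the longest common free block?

120

Uma in UTC: 06:30-10:00, 10:30-12:30, 13:30-15:30 (add 6h to convert from UTC-6).
Pita in UTC: 06:00-14:00 (add 6h to convert from UTC-6).
Beatriz in UTC: 07:00-14:00, 14:30-15:30 (add 3h to convert from UTC-3).
Ximena in UTC: 06:00-15:00 (add 5h to convert from UTC-5).
Pablo in UTC: 07:00-10:00, 10:30-14:30 (add 3h to convert from UTC-3).
Farrukh in UTC: 06:00-08:30, 09:00-15:30 (add 6h to convert from UTC-6).
Uma ∩ Pita: 06:30-10:00, 10:30-12:30, 13:30-14:00.
Uma ∩ Pita ∩ Beatriz: 07:00-10:00, 10:30-12:30, 13:30-14:00.
Uma ∩ Pita ∩ Beatriz ∩ Ximena: 07:00-10:00, 10:30-12:30, 13:30-14:00.
Uma ∩ Pita ∩ Beatriz ∩ Ximena ∩ Pablo: 07:00-10:00, 10:30-12:30, 13:30-14:00.
Uma ∩ Pita ∩ Beatriz ∩ Ximena ∩ Pablo ∩ Farrukh: 07:00-08:30, 09:00-10:00, 10:30-12:30, 13:30-14:00.
Those are the intersection windows.
The longest is 10:30-12:30 at 120 minutes.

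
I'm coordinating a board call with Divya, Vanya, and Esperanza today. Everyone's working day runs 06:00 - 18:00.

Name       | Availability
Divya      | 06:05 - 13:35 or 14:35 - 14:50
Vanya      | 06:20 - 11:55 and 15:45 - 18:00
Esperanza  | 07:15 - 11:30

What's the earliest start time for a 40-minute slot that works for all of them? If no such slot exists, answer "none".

07:15

Divya ∩ Vanya: 06:20-11:55.
Divya ∩ Vanya ∩ Esperanza: 07:15-11:30.
The first common window of at least 40 minutes is 07:15-11:30, so the earliest start is 07:15.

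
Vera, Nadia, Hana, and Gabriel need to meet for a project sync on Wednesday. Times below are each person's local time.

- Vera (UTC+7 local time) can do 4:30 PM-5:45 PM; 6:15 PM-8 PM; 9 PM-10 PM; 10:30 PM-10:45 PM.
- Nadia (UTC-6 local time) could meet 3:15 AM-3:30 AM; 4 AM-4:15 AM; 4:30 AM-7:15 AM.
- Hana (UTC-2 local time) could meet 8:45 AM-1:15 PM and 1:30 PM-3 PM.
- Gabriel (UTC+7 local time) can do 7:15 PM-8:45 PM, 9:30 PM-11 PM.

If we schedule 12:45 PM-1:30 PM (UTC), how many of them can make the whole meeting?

2

Vera in UTC: 09:30-10:45, 11:15-13:00, 14:00-15:00, 15:30-15:45 (subtract 7h to convert from UTC+7).
Nadia in UTC: 09:15-09:30, 10:00-10:15, 10:30-13:15 (add 6h to convert from UTC-6).
Hana in UTC: 10:45-15:15, 15:30-17:00 (add 2h to convert from UTC-2).
Gabriel in UTC: 12:15-13:45, 14:30-16:00 (subtract 7h to convert from UTC+7).
Hana and Gabriel can make the full 12:45-13:30 slot — that's 2.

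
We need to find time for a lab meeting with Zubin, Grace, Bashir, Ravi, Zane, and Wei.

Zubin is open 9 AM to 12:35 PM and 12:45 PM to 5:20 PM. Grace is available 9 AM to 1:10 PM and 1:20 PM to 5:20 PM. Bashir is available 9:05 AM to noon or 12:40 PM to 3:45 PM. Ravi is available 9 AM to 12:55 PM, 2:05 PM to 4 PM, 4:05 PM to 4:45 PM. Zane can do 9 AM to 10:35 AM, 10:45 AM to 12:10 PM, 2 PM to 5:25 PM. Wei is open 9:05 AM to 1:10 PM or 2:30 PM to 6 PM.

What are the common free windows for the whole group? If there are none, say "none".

Zubin ∩ Grace: 09:00-12:35, 12:45-13:10, 13:20-17:20.
Zubin ∩ Grace ∩ Bashir: 09:05-12:00, 12:45-13:10, 13:20-15:45.
Zubin ∩ Grace ∩ Bashir ∩ Ravi: 09:05-12:00, 12:45-12:55, 14:05-15:45.
Zubin ∩ Grace ∩ Bashir ∩ Ravi ∩ Zane: 09:05-10:35, 10:45-12:00, 14:05-15:45.
Zubin ∩ Grace ∩ Bashir ∩ Ravi ∩ Zane ∩ Wei: 09:05-10:35, 10:45-12:00, 14:30-15:45.
Those are the intersection windows.

09:05-10:35, 10:45-12:00, 14:30-15:45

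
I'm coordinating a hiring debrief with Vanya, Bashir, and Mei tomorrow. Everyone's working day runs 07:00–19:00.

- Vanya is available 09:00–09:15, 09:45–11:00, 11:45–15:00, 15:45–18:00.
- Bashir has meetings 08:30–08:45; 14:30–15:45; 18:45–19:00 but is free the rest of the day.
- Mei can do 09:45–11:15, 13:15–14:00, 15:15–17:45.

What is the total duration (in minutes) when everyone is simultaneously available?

240

Vanya free: 09:00-09:15, 09:45-11:00, 11:45-15:00, 15:45-18:00.
Bashir free: 07:00-08:30, 08:45-14:30, 15:45-18:45 (invert busy blocks within the working day).
Mei free: 09:45-11:15, 13:15-14:00, 15:15-17:45.
Vanya ∩ Bashir: 09:00-09:15, 09:45-11:00, 11:45-14:30, 15:45-18:00.
Vanya ∩ Bashir ∩ Mei: 09:45-11:00, 13:15-14:00, 15:45-17:45.
Summing the common windows: 75 + 45 + 120 = 240 minutes.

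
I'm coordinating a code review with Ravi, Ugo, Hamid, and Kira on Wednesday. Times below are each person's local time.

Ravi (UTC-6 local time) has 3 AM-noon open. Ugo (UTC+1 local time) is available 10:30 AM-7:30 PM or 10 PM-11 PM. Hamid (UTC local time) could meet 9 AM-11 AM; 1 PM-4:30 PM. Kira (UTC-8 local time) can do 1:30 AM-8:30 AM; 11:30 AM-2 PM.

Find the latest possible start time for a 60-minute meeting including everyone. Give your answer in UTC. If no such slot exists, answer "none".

Ravi in UTC: 09:00-18:00 (add 6h to convert from UTC-6).
Ugo in UTC: 09:30-18:30, 21:00-22:00 (subtract 1h to convert from UTC+1).
Hamid in UTC: 09:00-11:00, 13:00-16:30.
Kira in UTC: 09:30-16:30, 19:30-22:00 (add 8h to convert from UTC-8).
Ravi ∩ Ugo: 09:30-18:00.
Ravi ∩ Ugo ∩ Hamid: 09:30-11:00, 13:00-16:30.
Ravi ∩ Ugo ∩ Hamid ∩ Kira: 09:30-11:00, 13:00-16:30.
So the common availability across everyone is 09:30-11:00, 13:00-16:30.
The last common window of at least 60 minutes is 13:00-16:30; a 60-minute meeting can start as late as 15:30 and still end by 16:30.

15:30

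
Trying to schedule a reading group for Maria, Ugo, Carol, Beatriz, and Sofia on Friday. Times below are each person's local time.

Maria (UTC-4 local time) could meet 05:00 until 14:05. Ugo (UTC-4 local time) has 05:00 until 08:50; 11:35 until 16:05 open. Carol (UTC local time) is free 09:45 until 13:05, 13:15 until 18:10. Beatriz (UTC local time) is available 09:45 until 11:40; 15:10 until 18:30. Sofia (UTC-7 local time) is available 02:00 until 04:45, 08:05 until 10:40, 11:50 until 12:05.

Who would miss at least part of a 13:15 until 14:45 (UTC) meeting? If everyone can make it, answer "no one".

Beatriz, Sofia, Ugo

Maria in UTC: 09:00-18:05 (add 4h to convert from UTC-4).
Ugo in UTC: 09:00-12:50, 15:35-20:05 (add 4h to convert from UTC-4).
Carol in UTC: 09:45-13:05, 13:15-18:10.
Beatriz in UTC: 09:45-11:40, 15:10-18:30.
Sofia in UTC: 09:00-11:45, 15:05-17:40, 18:50-19:05 (add 7h to convert from UTC-7).
Maria: free for 13:15-14:45. Ugo: not fully free for 13:15-14:45. Carol: free for 13:15-14:45. Beatriz: not fully free for 13:15-14:45. Sofia: not fully free for 13:15-14:45.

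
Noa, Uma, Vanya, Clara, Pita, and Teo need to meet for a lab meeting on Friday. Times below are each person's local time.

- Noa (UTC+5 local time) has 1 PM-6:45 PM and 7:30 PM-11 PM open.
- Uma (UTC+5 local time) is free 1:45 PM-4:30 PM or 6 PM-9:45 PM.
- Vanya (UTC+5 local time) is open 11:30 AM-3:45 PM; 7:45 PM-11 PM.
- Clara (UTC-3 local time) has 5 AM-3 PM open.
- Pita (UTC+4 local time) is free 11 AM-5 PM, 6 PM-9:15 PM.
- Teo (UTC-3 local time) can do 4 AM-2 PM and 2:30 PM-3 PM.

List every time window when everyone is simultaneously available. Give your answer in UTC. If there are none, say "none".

08:45-10:45, 14:45-16:45

Noa in UTC: 08:00-13:45, 14:30-18:00 (subtract 5h to convert from UTC+5).
Uma in UTC: 08:45-11:30, 13:00-16:45 (subtract 5h to convert from UTC+5).
Vanya in UTC: 06:30-10:45, 14:45-18:00 (subtract 5h to convert from UTC+5).
Clara in UTC: 08:00-18:00 (add 3h to convert from UTC-3).
Pita in UTC: 07:00-13:00, 14:00-17:15 (subtract 4h to convert from UTC+4).
Teo in UTC: 07:00-17:00, 17:30-18:00 (add 3h to convert from UTC-3).
Noa ∩ Uma: 08:45-11:30, 13:00-13:45, 14:30-16:45.
Noa ∩ Uma ∩ Vanya: 08:45-10:45, 14:45-16:45.
Noa ∩ Uma ∩ Vanya ∩ Clara: 08:45-10:45, 14:45-16:45.
Noa ∩ Uma ∩ Vanya ∩ Clara ∩ Pita: 08:45-10:45, 14:45-16:45.
Noa ∩ Uma ∩ Vanya ∩ Clara ∩ Pita ∩ Teo: 08:45-10:45, 14:45-16:45.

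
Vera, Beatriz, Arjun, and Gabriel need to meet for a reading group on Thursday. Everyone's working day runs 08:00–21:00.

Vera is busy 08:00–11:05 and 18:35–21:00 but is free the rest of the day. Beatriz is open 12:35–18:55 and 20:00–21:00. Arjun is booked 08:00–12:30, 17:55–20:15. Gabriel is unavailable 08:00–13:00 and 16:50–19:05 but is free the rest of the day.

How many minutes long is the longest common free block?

230

Vera free: 11:05-18:35 (invert busy blocks within the working day).
Beatriz free: 12:35-18:55, 20:00-21:00.
Arjun free: 12:30-17:55, 20:15-21:00 (invert busy blocks within the working day).
Gabriel free: 13:00-16:50, 19:05-21:00 (invert busy blocks within the working day).
Vera ∩ Beatriz: 12:35-18:35.
Vera ∩ Beatriz ∩ Arjun: 12:35-17:55.
Vera ∩ Beatriz ∩ Arjun ∩ Gabriel: 13:00-16:50.
The longest is 13:00-16:50 at 230 minutes.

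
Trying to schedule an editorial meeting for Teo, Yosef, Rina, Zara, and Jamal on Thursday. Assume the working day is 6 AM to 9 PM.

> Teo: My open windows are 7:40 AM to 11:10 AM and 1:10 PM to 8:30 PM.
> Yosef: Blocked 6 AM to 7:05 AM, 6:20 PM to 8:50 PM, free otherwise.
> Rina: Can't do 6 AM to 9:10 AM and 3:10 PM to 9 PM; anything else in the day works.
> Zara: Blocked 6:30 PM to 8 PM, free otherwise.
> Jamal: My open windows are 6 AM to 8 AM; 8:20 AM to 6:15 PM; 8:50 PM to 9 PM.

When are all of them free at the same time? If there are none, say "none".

Teo free: 07:40-11:10, 13:10-20:30.
Yosef free: 07:05-18:20, 20:50-21:00 (invert busy blocks within the working day).
Rina free: 09:10-15:10 (invert busy blocks within the working day).
Zara free: 06:00-18:30, 20:00-21:00 (invert busy blocks within the working day).
Jamal free: 06:00-08:00, 08:20-18:15, 20:50-21:00.
Teo ∩ Yosef: 07:40-11:10, 13:10-18:20.
Teo ∩ Yosef ∩ Rina: 09:10-11:10, 13:10-15:10.
Teo ∩ Yosef ∩ Rina ∩ Zara: 09:10-11:10, 13:10-15:10.
Teo ∩ Yosef ∩ Rina ∩ Zara ∩ Jamal: 09:10-11:10, 13:10-15:10.

09:10-11:10, 13:10-15:10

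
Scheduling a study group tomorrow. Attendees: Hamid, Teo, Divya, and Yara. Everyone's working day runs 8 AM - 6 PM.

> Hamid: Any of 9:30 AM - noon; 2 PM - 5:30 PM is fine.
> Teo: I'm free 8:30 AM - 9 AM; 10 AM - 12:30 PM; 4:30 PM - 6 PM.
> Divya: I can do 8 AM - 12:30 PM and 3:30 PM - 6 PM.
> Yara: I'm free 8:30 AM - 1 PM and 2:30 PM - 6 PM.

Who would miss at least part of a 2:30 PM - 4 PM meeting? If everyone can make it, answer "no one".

Hamid: free for 14:30-16:00. Teo: not fully free for 14:30-16:00. Divya: not fully free for 14:30-16:00. Yara: free for 14:30-16:00.

Divya, Teo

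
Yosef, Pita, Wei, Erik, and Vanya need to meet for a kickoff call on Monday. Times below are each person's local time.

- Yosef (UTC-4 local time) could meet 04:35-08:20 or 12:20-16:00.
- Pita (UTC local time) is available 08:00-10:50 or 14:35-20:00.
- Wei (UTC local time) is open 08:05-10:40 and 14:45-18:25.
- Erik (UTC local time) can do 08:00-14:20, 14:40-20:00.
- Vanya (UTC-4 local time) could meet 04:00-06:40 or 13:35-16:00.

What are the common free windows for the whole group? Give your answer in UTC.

Yosef in UTC: 08:35-12:20, 16:20-20:00 (add 4h to convert from UTC-4).
Pita in UTC: 08:00-10:50, 14:35-20:00.
Wei in UTC: 08:05-10:40, 14:45-18:25.
Erik in UTC: 08:00-14:20, 14:40-20:00.
Vanya in UTC: 08:00-10:40, 17:35-20:00 (add 4h to convert from UTC-4).
Yosef ∩ Pita: 08:35-10:50, 16:20-20:00.
Yosef ∩ Pita ∩ Wei: 08:35-10:40, 16:20-18:25.
Yosef ∩ Pita ∩ Wei ∩ Erik: 08:35-10:40, 16:20-18:25.
Yosef ∩ Pita ∩ Wei ∩ Erik ∩ Vanya: 08:35-10:40, 17:35-18:25.
So the common availability across everyone is 08:35-10:40, 17:35-18:25.

08:35-10:40, 17:35-18:25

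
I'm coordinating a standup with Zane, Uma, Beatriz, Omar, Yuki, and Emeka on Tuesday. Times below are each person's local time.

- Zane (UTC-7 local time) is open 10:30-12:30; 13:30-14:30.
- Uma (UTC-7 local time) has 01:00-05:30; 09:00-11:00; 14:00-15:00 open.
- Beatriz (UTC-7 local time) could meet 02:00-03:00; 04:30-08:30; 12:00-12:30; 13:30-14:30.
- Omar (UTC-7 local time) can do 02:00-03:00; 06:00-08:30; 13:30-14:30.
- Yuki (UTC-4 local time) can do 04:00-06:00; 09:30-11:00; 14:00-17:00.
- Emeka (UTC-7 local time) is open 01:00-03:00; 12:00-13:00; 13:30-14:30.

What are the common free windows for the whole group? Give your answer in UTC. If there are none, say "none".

none

Zane in UTC: 17:30-19:30, 20:30-21:30 (add 7h to convert from UTC-7).
Uma in UTC: 08:00-12:30, 16:00-18:00, 21:00-22:00 (add 7h to convert from UTC-7).
Beatriz in UTC: 09:00-10:00, 11:30-15:30, 19:00-19:30, 20:30-21:30 (add 7h to convert from UTC-7).
Omar in UTC: 09:00-10:00, 13:00-15:30, 20:30-21:30 (add 7h to convert from UTC-7).
Yuki in UTC: 08:00-10:00, 13:30-15:00, 18:00-21:00 (add 4h to convert from UTC-4).
Emeka in UTC: 08:00-10:00, 19:00-20:00, 20:30-21:30 (add 7h to convert from UTC-7).
Zane ∩ Uma: 17:30-18:00, 21:00-21:30.
Zane ∩ Uma ∩ Beatriz: 21:00-21:30.
Zane ∩ Uma ∩ Beatriz ∩ Omar: 21:00-21:30.
Zane ∩ Uma ∩ Beatriz ∩ Omar ∩ Yuki: ∅.
Zane ∩ Uma ∩ Beatriz ∩ Omar ∩ Yuki ∩ Emeka: ∅.
There is no time when everyone is free.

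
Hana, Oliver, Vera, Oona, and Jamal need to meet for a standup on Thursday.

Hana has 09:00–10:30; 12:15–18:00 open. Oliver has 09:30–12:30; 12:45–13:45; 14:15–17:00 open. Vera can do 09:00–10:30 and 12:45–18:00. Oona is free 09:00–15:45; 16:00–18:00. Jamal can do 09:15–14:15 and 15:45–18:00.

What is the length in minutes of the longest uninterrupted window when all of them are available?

60

Hana ∩ Oliver: 09:30-10:30, 12:15-12:30, 12:45-13:45, 14:15-17:00.
Hana ∩ Oliver ∩ Vera: 09:30-10:30, 12:45-13:45, 14:15-17:00.
Hana ∩ Oliver ∩ Vera ∩ Oona: 09:30-10:30, 12:45-13:45, 14:15-15:45, 16:00-17:00.
Hana ∩ Oliver ∩ Vera ∩ Oona ∩ Jamal: 09:30-10:30, 12:45-13:45, 16:00-17:00.
Those are the intersection windows.
The longest is 09:30-10:30 at 60 minutes.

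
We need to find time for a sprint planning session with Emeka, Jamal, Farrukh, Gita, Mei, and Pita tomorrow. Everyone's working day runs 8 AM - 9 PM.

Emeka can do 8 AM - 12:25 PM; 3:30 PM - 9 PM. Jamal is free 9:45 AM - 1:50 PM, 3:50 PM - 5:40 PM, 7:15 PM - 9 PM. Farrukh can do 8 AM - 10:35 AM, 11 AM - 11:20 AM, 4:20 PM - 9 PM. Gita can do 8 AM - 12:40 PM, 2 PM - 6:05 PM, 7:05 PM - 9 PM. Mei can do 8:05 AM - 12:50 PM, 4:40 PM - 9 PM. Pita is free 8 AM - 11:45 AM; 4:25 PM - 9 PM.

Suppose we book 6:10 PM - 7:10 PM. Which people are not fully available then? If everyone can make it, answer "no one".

Emeka: free for 18:10-19:10. Jamal: not fully free for 18:10-19:10. Farrukh: free for 18:10-19:10. Gita: not fully free for 18:10-19:10. Mei: free for 18:10-19:10. Pita: free for 18:10-19:10.

Gita, Jamal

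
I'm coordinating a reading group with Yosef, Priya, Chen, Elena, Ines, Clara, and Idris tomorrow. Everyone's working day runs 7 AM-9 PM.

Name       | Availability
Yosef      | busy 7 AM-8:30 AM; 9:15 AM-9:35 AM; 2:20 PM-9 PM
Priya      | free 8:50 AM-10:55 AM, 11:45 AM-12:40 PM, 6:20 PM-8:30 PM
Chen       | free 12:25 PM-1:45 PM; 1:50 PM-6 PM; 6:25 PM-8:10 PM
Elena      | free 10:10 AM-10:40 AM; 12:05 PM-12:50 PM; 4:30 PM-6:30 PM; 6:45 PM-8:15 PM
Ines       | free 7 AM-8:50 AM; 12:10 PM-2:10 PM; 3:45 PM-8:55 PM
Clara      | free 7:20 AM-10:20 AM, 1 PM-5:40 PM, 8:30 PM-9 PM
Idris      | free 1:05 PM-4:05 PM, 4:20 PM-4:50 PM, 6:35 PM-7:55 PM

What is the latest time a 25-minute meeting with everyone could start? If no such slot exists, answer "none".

none

Yosef free: 08:30-09:15, 09:35-14:20 (invert busy blocks within the working day).
Priya free: 08:50-10:55, 11:45-12:40, 18:20-20:30.
Chen free: 12:25-13:45, 13:50-18:00, 18:25-20:10.
Elena free: 10:10-10:40, 12:05-12:50, 16:30-18:30, 18:45-20:15.
Ines free: 07:00-08:50, 12:10-14:10, 15:45-20:55.
Clara free: 07:20-10:20, 13:00-17:40, 20:30-21:00.
Idris free: 13:05-16:05, 16:20-16:50, 18:35-19:55.
Yosef ∩ Priya: 08:50-09:15, 09:35-10:55, 11:45-12:40.
Yosef ∩ Priya ∩ Chen: 12:25-12:40.
Yosef ∩ Priya ∩ Chen ∩ Elena: 12:25-12:40.
Yosef ∩ Priya ∩ Chen ∩ Elena ∩ Ines: 12:25-12:40.
Yosef ∩ Priya ∩ Chen ∩ Elena ∩ Ines ∩ Clara: ∅.
Yosef ∩ Priya ∩ Chen ∩ Elena ∩ Ines ∩ Clara ∩ Idris: ∅.
There is no time when everyone is free.
No common window is at least 25 minutes long.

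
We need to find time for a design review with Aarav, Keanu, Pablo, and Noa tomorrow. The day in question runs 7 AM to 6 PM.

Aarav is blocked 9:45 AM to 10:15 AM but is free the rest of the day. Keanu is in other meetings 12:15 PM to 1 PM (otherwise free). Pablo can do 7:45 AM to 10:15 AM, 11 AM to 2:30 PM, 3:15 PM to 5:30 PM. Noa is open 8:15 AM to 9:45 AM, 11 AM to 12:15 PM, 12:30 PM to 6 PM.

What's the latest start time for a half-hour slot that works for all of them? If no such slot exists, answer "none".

17:00

Aarav free: 07:00-09:45, 10:15-18:00 (invert busy blocks within the working day).
Keanu free: 07:00-12:15, 13:00-18:00 (invert busy blocks within the working day).
Pablo free: 07:45-10:15, 11:00-14:30, 15:15-17:30.
Noa free: 08:15-09:45, 11:00-12:15, 12:30-18:00.
Aarav ∩ Keanu: 07:00-09:45, 10:15-12:15, 13:00-18:00.
Aarav ∩ Keanu ∩ Pablo: 07:45-09:45, 11:00-12:15, 13:00-14:30, 15:15-17:30.
Aarav ∩ Keanu ∩ Pablo ∩ Noa: 08:15-09:45, 11:00-12:15, 13:00-14:30, 15:15-17:30.
The last common window of at least 30 minutes is 15:15-17:30; a 30-minute meeting can start as late as 17:00 and still end by 17:30.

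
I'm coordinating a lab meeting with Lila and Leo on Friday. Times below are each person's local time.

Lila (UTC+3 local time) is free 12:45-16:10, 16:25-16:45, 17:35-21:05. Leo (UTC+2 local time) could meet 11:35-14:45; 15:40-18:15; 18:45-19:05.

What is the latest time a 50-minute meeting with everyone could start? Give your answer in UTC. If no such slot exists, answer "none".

15:25

Lila in UTC: 09:45-13:10, 13:25-13:45, 14:35-18:05 (subtract 3h to convert from UTC+3).
Leo in UTC: 09:35-12:45, 13:40-16:15, 16:45-17:05 (subtract 2h to convert from UTC+2).
Lila ∩ Leo: 09:45-12:45, 13:40-13:45, 14:35-16:15, 16:45-17:05.
So the common availability across everyone is 09:45-12:45, 13:40-13:45, 14:35-16:15, 16:45-17:05.
The last common window of at least 50 minutes is 14:35-16:15; a 50-minute meeting can start as late as 15:25 and still end by 16:15.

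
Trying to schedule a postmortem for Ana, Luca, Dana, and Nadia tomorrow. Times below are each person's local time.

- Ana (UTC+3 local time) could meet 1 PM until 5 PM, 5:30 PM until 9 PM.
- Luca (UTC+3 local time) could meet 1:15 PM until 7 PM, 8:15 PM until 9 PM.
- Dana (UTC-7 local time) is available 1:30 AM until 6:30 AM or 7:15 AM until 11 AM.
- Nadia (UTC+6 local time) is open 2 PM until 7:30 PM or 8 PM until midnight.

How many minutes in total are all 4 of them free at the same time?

330

Ana in UTC: 10:00-14:00, 14:30-18:00 (subtract 3h to convert from UTC+3).
Luca in UTC: 10:15-16:00, 17:15-18:00 (subtract 3h to convert from UTC+3).
Dana in UTC: 08:30-13:30, 14:15-18:00 (add 7h to convert from UTC-7).
Nadia in UTC: 08:00-13:30, 14:00-18:00 (subtract 6h to convert from UTC+6).
Ana ∩ Luca: 10:15-14:00, 14:30-16:00, 17:15-18:00.
Ana ∩ Luca ∩ Dana: 10:15-13:30, 14:30-16:00, 17:15-18:00.
Ana ∩ Luca ∩ Dana ∩ Nadia: 10:15-13:30, 14:30-16:00, 17:15-18:00.
Summing the common windows: 195 + 90 + 45 = 330 minutes.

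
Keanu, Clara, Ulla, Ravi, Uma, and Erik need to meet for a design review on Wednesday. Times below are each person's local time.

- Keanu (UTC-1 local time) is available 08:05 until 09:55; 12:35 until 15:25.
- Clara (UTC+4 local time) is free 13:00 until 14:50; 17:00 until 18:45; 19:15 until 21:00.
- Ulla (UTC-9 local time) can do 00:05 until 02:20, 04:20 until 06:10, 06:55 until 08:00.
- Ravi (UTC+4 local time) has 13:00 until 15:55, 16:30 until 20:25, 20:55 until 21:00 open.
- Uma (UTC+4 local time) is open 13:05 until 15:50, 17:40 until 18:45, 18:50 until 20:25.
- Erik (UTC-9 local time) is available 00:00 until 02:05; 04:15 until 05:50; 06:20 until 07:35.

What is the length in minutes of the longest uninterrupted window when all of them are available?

105

Keanu in UTC: 09:05-10:55, 13:35-16:25 (add 1h to convert from UTC-1).
Clara in UTC: 09:00-10:50, 13:00-14:45, 15:15-17:00 (subtract 4h to convert from UTC+4).
Ulla in UTC: 09:05-11:20, 13:20-15:10, 15:55-17:00 (add 9h to convert from UTC-9).
Ravi in UTC: 09:00-11:55, 12:30-16:25, 16:55-17:00 (subtract 4h to convert from UTC+4).
Uma in UTC: 09:05-11:50, 13:40-14:45, 14:50-16:25 (subtract 4h to convert from UTC+4).
Erik in UTC: 09:00-11:05, 13:15-14:50, 15:20-16:35 (add 9h to convert from UTC-9).
Keanu ∩ Clara: 09:05-10:50, 13:35-14:45, 15:15-16:25.
Keanu ∩ Clara ∩ Ulla: 09:05-10:50, 13:35-14:45, 15:55-16:25.
Keanu ∩ Clara ∩ Ulla ∩ Ravi: 09:05-10:50, 13:35-14:45, 15:55-16:25.
Keanu ∩ Clara ∩ Ulla ∩ Ravi ∩ Uma: 09:05-10:50, 13:40-14:45, 15:55-16:25.
Keanu ∩ Clara ∩ Ulla ∩ Ravi ∩ Uma ∩ Erik: 09:05-10:50, 13:40-14:45, 15:55-16:25.
The longest is 09:05-10:50 at 105 minutes.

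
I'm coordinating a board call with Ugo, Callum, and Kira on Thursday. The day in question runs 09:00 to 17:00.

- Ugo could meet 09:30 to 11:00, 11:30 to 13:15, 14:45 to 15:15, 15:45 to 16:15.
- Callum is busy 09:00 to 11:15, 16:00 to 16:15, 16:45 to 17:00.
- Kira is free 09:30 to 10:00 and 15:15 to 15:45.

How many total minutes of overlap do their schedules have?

0

Ugo free: 09:30-11:00, 11:30-13:15, 14:45-15:15, 15:45-16:15.
Callum free: 11:15-16:00, 16:15-16:45 (invert busy blocks within the working day).
Kira free: 09:30-10:00, 15:15-15:45.
Ugo ∩ Callum: 11:30-13:15, 14:45-15:15, 15:45-16:00.
Ugo ∩ Callum ∩ Kira: ∅.
There is no time when everyone is free.
There is no common window, so the total is 0 minutes.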